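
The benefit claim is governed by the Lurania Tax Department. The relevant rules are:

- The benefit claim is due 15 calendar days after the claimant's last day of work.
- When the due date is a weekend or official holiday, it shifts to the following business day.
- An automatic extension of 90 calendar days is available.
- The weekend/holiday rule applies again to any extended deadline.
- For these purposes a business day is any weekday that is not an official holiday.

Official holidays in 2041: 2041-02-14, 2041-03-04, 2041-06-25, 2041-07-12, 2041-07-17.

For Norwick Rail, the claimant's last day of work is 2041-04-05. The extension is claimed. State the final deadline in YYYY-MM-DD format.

15 calendar days after 2041-04-05 is 2041-04-20.
2041-04-20 is a Saturday; the next business day is 2041-04-22 (Monday).
Add the 90 calendar-day extension to 2041-04-22: 2041-07-21.
2041-07-21 is a Sunday; the next business day is 2041-07-22 (Monday).
Deadline: 2041-07-22.

2041-07-22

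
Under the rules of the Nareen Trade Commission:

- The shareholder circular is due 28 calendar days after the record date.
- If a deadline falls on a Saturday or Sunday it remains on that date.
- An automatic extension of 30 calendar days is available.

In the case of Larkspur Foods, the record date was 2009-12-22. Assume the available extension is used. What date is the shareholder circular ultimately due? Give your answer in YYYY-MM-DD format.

28 calendar days after 2009-12-22 is 2010-01-19.
No adjustment is made for weekends or holidays, so 2010-01-19 stands.
Add the 30 calendar-day extension to 2010-01-19: 2010-02-18.
2010-02-18 falls on a Thursday. The rules make no weekend/holiday allowance, so it remains 2010-02-18.
Final deadline: 2010-02-18.

2010-02-18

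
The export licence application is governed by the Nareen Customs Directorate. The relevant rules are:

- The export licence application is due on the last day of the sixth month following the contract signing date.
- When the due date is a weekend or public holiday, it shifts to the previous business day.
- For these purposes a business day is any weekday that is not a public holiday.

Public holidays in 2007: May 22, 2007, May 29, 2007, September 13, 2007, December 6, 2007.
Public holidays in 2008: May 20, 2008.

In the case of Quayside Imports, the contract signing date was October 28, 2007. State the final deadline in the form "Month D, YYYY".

April 30, 2008

6 months after October 28, 2007 falls in April 2008; the last day of that month is April 30, 2008.
Since April 30, 2008 is a Wednesday and not a holiday, the date is unchanged.
Deadline: April 30, 2008.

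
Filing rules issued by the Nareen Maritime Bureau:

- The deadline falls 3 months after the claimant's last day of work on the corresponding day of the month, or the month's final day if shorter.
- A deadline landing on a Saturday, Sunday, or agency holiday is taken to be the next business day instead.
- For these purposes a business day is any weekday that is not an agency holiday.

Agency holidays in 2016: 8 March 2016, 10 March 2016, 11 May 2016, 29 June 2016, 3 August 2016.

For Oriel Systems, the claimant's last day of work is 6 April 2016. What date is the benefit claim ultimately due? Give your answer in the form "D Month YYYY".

3 months after 6 April 2016, on the same day of the month, is 6 July 2016.
6 July 2016 (Wednesday) is already a business day.
So the filing is due 6 July 2016.

6 July 2016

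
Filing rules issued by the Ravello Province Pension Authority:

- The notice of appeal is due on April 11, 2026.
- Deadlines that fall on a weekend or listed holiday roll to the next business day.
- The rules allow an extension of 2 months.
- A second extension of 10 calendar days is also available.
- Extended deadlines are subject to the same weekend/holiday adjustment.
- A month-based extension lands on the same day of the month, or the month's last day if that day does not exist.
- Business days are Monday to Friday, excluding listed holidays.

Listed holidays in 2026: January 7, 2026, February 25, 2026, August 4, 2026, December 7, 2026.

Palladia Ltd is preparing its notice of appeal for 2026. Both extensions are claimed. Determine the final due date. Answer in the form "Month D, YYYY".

Start from the fixed due date, April 11, 2026.
Because April 11, 2026 is a Saturday, the deadline becomes April 13, 2026 (Monday).
The 2 months extension carries April 13, 2026 to June 13, 2026.
June 13, 2026 is a Saturday, so it moves to the next business day, June 15, 2026 (Monday).
The 10-calendar-day extension moves the deadline from June 15, 2026 to June 25, 2026.
June 25, 2026 (Thursday) is already a business day.
Deadline: June 25, 2026.

June 25, 2026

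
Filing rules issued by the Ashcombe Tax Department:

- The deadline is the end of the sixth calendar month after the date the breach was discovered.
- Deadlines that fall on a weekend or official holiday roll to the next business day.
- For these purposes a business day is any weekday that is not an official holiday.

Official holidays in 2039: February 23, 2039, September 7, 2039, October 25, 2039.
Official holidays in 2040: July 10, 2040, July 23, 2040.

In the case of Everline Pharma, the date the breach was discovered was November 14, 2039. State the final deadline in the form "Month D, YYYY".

6 months after November 14, 2039 falls in May 2040; the last day of that month is May 31, 2040.
May 31, 2040 is a Thursday and not a listed holiday, so it stands.
The final due date is May 31, 2040.

May 31, 2040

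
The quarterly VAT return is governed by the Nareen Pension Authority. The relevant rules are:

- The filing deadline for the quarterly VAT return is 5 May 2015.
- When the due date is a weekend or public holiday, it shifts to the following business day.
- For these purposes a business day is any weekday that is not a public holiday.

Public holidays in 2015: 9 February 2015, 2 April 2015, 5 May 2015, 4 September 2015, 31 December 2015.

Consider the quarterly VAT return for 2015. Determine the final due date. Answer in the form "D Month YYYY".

Start from the fixed due date, 5 May 2015.
5 May 2015 is a listed holiday, so it moves to the next business day, 6 May 2015 (Wednesday).
The final due date is 6 May 2015.

6 May 2015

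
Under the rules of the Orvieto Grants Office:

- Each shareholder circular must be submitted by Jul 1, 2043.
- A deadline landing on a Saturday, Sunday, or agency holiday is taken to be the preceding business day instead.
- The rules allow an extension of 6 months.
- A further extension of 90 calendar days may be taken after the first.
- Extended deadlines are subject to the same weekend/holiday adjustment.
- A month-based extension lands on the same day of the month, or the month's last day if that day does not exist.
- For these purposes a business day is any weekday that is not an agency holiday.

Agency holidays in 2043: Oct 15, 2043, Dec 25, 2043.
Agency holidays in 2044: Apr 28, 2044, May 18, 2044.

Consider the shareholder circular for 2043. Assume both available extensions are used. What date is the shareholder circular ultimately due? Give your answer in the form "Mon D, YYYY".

Mar 31, 2044

Start from the fixed due date, Jul 1, 2043.
Jul 1, 2043 falls on a Wednesday, which is a business day, so no adjustment is needed.
The 6 months extension carries Jul 1, 2043 to Jan 1, 2044.
Jan 1, 2044 is a Friday and not a listed holiday, so it stands.
With the 90-day extension, Jan 1, 2044 becomes Mar 31, 2044.
Mar 31, 2044 (Thursday) is already a business day.
Deadline: Mar 31, 2044.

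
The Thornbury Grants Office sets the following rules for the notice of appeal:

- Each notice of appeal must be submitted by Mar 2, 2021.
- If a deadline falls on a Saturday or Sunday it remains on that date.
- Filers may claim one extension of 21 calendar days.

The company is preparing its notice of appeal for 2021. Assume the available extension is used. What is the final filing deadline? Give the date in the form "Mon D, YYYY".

The statutory due date is Mar 2, 2021.
Mar 2, 2021 is a Tuesday; no weekend or holiday adjustment applies.
Applying the 21-calendar-day extension: Mar 2, 2021 + 21 days = Mar 23, 2021.
No adjustment is made for weekends or holidays, so Mar 23, 2021 stands.
The final due date is Mar 23, 2021.

Mar 23, 2021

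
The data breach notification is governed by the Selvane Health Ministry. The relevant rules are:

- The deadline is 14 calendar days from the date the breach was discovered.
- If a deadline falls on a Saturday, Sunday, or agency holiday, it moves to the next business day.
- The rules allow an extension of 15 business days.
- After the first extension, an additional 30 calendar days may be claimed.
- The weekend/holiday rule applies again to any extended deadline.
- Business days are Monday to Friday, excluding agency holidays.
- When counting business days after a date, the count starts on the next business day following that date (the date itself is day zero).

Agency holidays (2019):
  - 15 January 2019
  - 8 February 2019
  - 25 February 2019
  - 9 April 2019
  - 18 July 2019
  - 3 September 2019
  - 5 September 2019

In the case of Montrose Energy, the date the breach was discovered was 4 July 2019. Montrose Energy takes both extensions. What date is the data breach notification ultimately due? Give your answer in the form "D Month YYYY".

9 September 2019

14 calendar days after 4 July 2019 is 18 July 2019.
Because 18 July 2019 is a listed holiday, the deadline becomes 19 July 2019 (Friday).
The 15-business-day extension runs from 19 July 2019 to 9 August 2019.
9 August 2019 is a Friday and not a listed holiday, so it stands.
The 30-calendar-day extension moves the deadline from 9 August 2019 to 8 September 2019.
Because 8 September 2019 is a Sunday, the deadline becomes 9 September 2019 (Monday).
The final due date is 9 September 2019.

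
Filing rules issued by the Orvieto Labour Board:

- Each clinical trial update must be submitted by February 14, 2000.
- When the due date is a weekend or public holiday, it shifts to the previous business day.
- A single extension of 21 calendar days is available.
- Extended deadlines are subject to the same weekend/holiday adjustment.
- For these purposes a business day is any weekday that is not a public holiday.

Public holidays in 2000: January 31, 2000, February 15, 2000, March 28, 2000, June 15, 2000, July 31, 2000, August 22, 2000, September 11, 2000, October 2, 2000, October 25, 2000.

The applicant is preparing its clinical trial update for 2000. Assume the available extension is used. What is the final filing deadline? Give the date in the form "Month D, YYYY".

March 6, 2000

The stated deadline is February 14, 2000.
February 14, 2000 (Monday) is already a business day.
Applying the 21-calendar-day extension: February 14, 2000 + 21 days = March 6, 2000.
March 6, 2000 (Monday) is already a business day.
Deadline: March 6, 2000.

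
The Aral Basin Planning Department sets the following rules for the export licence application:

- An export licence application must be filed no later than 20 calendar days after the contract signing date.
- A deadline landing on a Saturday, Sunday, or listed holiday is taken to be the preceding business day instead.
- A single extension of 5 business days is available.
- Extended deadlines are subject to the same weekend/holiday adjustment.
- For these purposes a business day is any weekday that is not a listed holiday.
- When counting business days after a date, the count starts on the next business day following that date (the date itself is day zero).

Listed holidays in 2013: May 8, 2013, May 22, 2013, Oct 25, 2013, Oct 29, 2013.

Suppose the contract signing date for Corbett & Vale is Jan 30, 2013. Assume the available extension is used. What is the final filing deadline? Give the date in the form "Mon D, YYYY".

Feb 26, 2013

20 calendar days after Jan 30, 2013 is Feb 19, 2013.
Feb 19, 2013 falls on a Tuesday, which is a business day, so no adjustment is needed.
Applying the 5-business-day extension: 5 business days after Feb 19, 2013 is Feb 26, 2013.
Feb 26, 2013 falls on a Tuesday, which is a business day, so no adjustment is needed.
Final deadline: Feb 26, 2013.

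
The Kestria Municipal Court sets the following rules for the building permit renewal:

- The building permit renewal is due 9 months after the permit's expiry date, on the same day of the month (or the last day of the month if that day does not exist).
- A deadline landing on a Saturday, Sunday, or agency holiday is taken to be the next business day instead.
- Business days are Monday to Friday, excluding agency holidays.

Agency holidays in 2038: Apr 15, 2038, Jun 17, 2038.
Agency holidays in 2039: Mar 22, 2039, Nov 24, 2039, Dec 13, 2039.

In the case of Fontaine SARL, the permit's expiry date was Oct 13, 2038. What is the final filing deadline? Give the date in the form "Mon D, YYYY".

Moving 9 months forward from Oct 13, 2038 on the corresponding day gives Jul 13, 2039.
Jul 13, 2039 (Wednesday) is already a business day.
So the filing is due Jul 13, 2039.

Jul 13, 2039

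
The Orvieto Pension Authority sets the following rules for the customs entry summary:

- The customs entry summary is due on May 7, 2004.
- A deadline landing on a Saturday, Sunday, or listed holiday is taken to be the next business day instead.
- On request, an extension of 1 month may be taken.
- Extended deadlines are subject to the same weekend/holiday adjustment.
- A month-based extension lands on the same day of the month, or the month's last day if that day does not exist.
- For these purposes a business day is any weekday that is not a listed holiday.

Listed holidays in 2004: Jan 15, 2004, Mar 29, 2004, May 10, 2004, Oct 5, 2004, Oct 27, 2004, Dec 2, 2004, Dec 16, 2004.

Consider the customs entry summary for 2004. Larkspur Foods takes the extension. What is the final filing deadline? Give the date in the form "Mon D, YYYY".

Start from the fixed due date, May 7, 2004.
May 7, 2004 (Friday) is already a business day.
Applying the 1 month extension: 1 month after May 7, 2004 is Jun 7, 2004.
Jun 7, 2004 (Monday) is already a business day.
Final deadline: Jun 7, 2004.

Jun 7, 2004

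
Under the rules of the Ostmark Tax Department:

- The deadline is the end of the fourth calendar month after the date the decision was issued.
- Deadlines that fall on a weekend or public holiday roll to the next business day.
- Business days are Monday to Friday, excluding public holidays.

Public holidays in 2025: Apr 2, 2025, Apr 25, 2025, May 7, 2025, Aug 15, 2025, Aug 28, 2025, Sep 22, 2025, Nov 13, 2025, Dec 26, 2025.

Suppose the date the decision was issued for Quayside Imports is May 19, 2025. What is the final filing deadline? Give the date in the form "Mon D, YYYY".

Sep 30, 2025

The fourth month after May 19, 2025 is September 2025, whose last day is Sep 30, 2025.
Sep 30, 2025 is a Tuesday and not a listed holiday, so it stands.
Final deadline: Sep 30, 2025.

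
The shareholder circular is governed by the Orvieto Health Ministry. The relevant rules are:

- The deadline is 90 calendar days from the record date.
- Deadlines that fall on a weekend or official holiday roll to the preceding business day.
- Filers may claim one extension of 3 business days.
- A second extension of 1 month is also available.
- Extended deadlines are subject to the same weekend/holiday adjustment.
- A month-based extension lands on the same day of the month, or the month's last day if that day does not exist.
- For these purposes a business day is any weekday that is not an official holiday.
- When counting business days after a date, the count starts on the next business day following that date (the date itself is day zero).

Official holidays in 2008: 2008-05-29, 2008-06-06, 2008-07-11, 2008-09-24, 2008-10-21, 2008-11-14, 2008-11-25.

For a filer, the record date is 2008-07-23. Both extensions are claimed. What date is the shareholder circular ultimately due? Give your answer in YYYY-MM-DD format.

2008-11-24

Adding 90 calendar days to 2008-07-23 gives 2008-10-21.
2008-10-21 is a listed holiday; the preceding business day is 2008-10-20 (Monday).
Applying the 3-business-day extension: 3 business days after 2008-10-20 is 2008-10-24.
Since 2008-10-24 is a Friday and not a holiday, the date is unchanged.
Add 1 month to 2008-10-24: 2008-11-24.
2008-11-24 (Monday) is already a business day.
So the filing is due 2008-11-24.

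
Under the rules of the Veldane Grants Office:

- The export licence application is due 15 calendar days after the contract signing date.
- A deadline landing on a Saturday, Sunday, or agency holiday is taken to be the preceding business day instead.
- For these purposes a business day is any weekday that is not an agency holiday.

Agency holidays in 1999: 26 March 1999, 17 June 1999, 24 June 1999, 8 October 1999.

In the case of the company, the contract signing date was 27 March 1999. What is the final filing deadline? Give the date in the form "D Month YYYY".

9 April 1999

From 27 March 1999, 15 calendar days later is 11 April 1999.
Because 11 April 1999 is a Sunday, the deadline becomes 9 April 1999 (Friday).
So the filing is due 9 April 1999.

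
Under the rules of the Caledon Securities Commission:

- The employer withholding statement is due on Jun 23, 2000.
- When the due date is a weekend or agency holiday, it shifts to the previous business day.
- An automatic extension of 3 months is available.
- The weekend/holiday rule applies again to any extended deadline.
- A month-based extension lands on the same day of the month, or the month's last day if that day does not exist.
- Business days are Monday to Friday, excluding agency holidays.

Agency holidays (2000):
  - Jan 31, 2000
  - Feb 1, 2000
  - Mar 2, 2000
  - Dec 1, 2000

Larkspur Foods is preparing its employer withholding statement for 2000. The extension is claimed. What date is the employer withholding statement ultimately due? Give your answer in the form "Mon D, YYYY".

Start from the fixed due date, Jun 23, 2000.
Jun 23, 2000 (Friday) is already a business day.
Add 3 months to Jun 23, 2000: Sep 23, 2000.
Sep 23, 2000 is a Saturday; the preceding business day is Sep 22, 2000 (Friday).
Final deadline: Sep 22, 2000.

Sep 22, 2000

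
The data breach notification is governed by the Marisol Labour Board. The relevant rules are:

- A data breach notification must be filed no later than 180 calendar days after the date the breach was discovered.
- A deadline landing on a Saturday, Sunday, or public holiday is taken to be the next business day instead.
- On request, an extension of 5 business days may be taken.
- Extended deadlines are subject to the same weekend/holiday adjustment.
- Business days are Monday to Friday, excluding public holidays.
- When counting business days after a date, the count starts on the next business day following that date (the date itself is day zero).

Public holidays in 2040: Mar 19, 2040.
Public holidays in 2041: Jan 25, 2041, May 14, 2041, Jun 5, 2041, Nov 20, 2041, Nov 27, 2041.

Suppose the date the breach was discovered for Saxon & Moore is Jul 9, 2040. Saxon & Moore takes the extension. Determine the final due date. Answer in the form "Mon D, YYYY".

Jan 14, 2041

180 calendar days after Jul 9, 2040 is Jan 5, 2041.
Jan 5, 2041 falls on a Saturday. Rolling to the next business day gives Jan 7, 2041, a Monday.
The 5-business-day extension runs from Jan 7, 2041 to Jan 14, 2041.
Since Jan 14, 2041 is a Monday and not a holiday, the date is unchanged.
So the filing is due Jan 14, 2041.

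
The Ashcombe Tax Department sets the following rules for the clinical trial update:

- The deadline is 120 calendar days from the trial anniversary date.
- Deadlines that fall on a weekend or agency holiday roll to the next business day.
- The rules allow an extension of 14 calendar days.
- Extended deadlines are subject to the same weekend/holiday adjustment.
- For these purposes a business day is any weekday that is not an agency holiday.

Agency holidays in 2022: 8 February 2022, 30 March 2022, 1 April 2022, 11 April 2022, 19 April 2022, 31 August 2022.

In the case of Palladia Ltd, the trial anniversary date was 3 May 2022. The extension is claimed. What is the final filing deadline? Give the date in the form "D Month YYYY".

15 September 2022

From 3 May 2022, 120 calendar days later is 31 August 2022.
31 August 2022 falls on a listed holiday. Rolling to the next business day gives 1 September 2022, a Thursday.
With the 14-day extension, 1 September 2022 becomes 15 September 2022.
15 September 2022 falls on a Thursday, which is a business day, so no adjustment is needed.
So the filing is due 15 September 2022.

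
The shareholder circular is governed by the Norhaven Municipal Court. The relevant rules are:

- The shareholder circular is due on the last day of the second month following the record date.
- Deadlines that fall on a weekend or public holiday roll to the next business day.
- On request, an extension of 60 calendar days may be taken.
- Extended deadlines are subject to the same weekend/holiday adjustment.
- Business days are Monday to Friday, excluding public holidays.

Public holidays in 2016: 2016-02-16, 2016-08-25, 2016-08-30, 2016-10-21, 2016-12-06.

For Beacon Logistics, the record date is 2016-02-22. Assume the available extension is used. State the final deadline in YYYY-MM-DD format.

The second month after 2016-02-22 is April 2016, whose last day is 2016-04-30.
2016-04-30 falls on a Saturday. Rolling to the next business day gives 2016-05-02, a Monday.
With the 60-day extension, 2016-05-02 becomes 2016-07-01.
2016-07-01 is a Friday and not a listed holiday, so it stands.
So the filing is due 2016-07-01.

2016-07-01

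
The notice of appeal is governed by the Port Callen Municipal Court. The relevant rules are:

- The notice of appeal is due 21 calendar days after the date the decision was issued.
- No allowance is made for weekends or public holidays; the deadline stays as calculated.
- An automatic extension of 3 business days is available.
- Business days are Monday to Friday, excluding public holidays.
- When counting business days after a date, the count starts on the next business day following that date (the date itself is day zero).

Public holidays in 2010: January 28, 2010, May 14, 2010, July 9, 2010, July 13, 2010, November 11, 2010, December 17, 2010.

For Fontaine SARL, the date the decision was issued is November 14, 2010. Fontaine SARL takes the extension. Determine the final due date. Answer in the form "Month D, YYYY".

Trigger date November 14, 2010 + 21 calendar days = December 5, 2010.
No adjustment is made for weekends or holidays, so December 5, 2010 stands.
Counting 3 further business days from December 5, 2010 reaches December 8, 2010.
December 8, 2010 is a Wednesday; no weekend or holiday adjustment applies.
Final deadline: December 8, 2010.

December 8, 2010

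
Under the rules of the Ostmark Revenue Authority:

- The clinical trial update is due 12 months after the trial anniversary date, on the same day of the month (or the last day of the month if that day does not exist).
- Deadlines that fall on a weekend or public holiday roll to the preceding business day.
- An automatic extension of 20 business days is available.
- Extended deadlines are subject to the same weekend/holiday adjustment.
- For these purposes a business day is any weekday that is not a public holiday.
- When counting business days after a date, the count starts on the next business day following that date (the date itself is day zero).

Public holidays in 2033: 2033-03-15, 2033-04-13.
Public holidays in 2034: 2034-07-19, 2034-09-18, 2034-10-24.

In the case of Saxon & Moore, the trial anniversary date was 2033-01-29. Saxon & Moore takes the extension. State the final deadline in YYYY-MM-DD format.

Moving 12 months forward from 2033-01-29 on the corresponding day gives 2034-01-29.
2034-01-29 is a Sunday; the preceding business day is 2034-01-27 (Friday).
Counting 20 further business days from 2034-01-27 reaches 2034-02-24.
Since 2034-02-24 is a Friday and not a holiday, the date is unchanged.
Deadline: 2034-02-24.

2034-02-24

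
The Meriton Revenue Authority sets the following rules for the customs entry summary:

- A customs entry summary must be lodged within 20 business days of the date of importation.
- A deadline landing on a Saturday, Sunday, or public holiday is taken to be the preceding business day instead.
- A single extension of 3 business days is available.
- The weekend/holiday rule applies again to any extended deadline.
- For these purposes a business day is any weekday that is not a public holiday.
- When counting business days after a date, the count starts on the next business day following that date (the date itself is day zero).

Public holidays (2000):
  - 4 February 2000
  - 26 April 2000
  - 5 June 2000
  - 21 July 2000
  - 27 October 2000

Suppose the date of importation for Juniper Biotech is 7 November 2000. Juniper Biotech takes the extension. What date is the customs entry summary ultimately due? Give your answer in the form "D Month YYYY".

8 December 2000

Starting the day after 7 November 2000 and counting 20 business days lands on 5 December 2000.
5 December 2000 falls on a Tuesday, which is a business day, so no adjustment is needed.
Counting 3 further business days from 5 December 2000 reaches 8 December 2000.
8 December 2000 is a Friday and not a listed holiday, so it stands.
Deadline: 8 December 2000.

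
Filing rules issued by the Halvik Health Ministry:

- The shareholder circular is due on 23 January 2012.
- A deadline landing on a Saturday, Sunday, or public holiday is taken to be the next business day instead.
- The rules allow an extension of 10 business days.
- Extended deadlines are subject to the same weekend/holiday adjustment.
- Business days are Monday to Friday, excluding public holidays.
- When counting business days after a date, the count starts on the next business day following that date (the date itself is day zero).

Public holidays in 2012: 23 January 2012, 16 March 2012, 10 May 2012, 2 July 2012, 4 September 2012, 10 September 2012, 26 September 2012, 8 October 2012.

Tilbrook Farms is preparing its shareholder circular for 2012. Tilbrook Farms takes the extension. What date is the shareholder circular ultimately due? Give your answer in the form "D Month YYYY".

7 February 2012

Start from the fixed due date, 23 January 2012.
23 January 2012 falls on a listed holiday. Rolling to the next business day gives 24 January 2012, a Tuesday.
Applying the 10-business-day extension: 10 business days after 24 January 2012 is 7 February 2012.
7 February 2012 (Tuesday) is already a business day.
So the filing is due 7 February 2012.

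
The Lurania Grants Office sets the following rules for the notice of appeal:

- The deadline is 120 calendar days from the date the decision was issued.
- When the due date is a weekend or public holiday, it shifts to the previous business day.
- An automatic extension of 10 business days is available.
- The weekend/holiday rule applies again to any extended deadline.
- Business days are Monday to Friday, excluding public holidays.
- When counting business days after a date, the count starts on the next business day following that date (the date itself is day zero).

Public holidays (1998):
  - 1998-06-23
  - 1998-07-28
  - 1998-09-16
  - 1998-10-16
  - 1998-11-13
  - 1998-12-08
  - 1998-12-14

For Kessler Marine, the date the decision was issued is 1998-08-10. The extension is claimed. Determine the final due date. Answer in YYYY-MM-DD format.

Adding 120 calendar days to 1998-08-10 gives 1998-12-08.
1998-12-08 is a listed holiday, so it moves to the preceding business day, 1998-12-07 (Monday).
Applying the 10-business-day extension: 10 business days after 1998-12-07 is 1998-12-23.
Since 1998-12-23 is a Wednesday and not a holiday, the date is unchanged.
The final due date is 1998-12-23.

1998-12-23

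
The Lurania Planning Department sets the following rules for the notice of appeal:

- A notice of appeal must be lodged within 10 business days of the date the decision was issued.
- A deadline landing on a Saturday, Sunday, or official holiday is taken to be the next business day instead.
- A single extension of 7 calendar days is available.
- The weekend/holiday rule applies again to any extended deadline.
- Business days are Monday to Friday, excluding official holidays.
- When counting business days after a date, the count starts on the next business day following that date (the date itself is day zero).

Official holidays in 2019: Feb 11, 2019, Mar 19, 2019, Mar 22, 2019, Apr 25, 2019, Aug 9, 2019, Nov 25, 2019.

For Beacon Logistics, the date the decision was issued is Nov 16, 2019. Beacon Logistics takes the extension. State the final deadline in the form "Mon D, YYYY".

Dec 9, 2019

Starting the day after Nov 16, 2019 and counting 10 business days lands on Dec 2, 2019.
Since Dec 2, 2019 is a Monday and not a holiday, the date is unchanged.
With the 7-day extension, Dec 2, 2019 becomes Dec 9, 2019.
Dec 9, 2019 falls on a Monday, which is a business day, so no adjustment is needed.
So the filing is due Dec 9, 2019.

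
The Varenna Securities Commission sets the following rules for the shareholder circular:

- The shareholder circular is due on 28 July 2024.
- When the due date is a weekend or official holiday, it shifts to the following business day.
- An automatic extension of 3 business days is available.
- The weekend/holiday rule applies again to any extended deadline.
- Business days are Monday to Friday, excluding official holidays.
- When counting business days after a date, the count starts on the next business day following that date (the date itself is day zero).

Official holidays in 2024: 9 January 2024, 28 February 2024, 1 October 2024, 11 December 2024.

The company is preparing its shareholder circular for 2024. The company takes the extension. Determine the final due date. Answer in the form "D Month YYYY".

The stated deadline is 28 July 2024.
28 July 2024 is a Sunday; the next business day is 29 July 2024 (Monday).
Counting 3 further business days from 29 July 2024 reaches 1 August 2024.
Since 1 August 2024 is a Thursday and not a holiday, the date is unchanged.
Deadline: 1 August 2024.

1 August 2024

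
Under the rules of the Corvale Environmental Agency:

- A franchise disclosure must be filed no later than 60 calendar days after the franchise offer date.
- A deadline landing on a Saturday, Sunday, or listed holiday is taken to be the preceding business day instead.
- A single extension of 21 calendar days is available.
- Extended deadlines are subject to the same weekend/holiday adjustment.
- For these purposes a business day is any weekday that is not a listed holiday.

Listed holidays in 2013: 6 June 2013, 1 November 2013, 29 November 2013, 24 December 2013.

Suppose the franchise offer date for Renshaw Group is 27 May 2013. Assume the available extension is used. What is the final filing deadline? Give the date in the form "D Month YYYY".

Adding 60 calendar days to 27 May 2013 gives 26 July 2013.
26 July 2013 (Friday) is already a business day.
The 21-calendar-day extension moves the deadline from 26 July 2013 to 16 August 2013.
16 August 2013 falls on a Friday, which is a business day, so no adjustment is needed.
Deadline: 16 August 2013.

16 August 2013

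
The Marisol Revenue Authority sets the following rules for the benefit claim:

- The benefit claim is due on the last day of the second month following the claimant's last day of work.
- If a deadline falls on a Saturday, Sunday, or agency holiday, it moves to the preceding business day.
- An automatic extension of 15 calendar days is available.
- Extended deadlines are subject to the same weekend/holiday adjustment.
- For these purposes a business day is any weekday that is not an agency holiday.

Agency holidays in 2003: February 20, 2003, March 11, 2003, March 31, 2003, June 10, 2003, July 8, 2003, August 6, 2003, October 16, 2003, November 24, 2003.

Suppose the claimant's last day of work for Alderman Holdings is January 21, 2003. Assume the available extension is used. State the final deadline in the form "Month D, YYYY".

April 11, 2003

2 months after January 21, 2003 falls in March 2003; the last day of that month is March 31, 2003.
Because March 31, 2003 is a listed holiday, the deadline becomes March 28, 2003 (Friday).
The 15-calendar-day extension moves the deadline from March 28, 2003 to April 12, 2003.
April 12, 2003 is a Saturday, so it moves to the preceding business day, April 11, 2003 (Friday).
Final deadline: April 11, 2003.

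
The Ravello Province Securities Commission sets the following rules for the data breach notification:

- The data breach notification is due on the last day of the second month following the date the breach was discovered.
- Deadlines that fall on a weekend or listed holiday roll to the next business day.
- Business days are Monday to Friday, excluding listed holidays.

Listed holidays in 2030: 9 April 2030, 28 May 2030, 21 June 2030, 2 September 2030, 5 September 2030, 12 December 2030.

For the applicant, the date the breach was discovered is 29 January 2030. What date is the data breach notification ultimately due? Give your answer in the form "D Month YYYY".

1 April 2030

2 months after 29 January 2030 is March 2030; that month ends on 31 March 2030.
31 March 2030 falls on a Sunday. Rolling to the next business day gives 1 April 2030, a Monday.
Deadline: 1 April 2030.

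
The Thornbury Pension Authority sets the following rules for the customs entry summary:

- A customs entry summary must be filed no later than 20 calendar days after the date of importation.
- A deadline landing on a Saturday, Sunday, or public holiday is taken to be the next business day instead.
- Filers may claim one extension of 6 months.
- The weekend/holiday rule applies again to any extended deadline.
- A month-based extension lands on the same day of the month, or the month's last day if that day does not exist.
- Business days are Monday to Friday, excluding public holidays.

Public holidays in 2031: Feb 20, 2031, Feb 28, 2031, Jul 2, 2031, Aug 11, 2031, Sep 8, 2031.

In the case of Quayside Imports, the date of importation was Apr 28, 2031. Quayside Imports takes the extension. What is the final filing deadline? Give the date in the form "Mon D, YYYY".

Nov 19, 2031

Adding 20 calendar days to Apr 28, 2031 gives May 18, 2031.
Because May 18, 2031 is a Sunday, the deadline becomes May 19, 2031 (Monday).
Add 6 months to May 19, 2031: Nov 19, 2031.
Nov 19, 2031 is a Wednesday and not a listed holiday, so it stands.
Deadline: Nov 19, 2031.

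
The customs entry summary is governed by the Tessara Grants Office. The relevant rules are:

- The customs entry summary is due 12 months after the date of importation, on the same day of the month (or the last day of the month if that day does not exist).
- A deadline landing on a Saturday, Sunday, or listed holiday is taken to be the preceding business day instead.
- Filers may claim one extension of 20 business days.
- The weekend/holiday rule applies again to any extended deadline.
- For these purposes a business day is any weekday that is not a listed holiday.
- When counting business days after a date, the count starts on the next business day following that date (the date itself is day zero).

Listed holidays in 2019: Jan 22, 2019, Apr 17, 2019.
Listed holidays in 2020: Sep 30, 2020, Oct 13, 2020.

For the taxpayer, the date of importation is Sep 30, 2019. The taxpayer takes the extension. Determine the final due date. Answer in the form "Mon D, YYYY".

Moving 12 months forward from Sep 30, 2019 on the corresponding day gives Sep 30, 2020.
Sep 30, 2020 is a listed holiday; the preceding business day is Sep 29, 2020 (Tuesday).
Applying the 20-business-day extension: 20 business days after Sep 29, 2020 is Oct 29, 2020.
Oct 29, 2020 is a Thursday and not a listed holiday, so it stands.
So the filing is due Oct 29, 2020.

Oct 29, 2020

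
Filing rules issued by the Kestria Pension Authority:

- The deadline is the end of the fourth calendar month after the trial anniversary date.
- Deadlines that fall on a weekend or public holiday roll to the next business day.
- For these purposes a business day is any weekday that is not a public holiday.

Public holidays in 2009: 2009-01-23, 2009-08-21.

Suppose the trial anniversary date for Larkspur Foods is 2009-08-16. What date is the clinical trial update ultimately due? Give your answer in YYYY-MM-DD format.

The fourth month after 2009-08-16 is December 2009, whose last day is 2009-12-31.
Since 2009-12-31 is a Thursday and not a holiday, the date is unchanged.
Final deadline: 2009-12-31.

2009-12-31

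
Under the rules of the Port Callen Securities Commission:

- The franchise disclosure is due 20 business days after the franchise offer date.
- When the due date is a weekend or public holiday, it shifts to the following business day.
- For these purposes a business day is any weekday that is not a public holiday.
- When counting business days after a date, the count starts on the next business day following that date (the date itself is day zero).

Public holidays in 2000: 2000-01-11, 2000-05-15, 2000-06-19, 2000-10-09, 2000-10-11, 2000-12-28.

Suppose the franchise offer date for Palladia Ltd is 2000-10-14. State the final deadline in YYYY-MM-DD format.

20 business days after 2000-10-14, excluding weekends and holidays, is 2000-11-10.
Since 2000-11-10 is a Friday and not a holiday, the date is unchanged.
Final deadline: 2000-11-10.

2000-11-10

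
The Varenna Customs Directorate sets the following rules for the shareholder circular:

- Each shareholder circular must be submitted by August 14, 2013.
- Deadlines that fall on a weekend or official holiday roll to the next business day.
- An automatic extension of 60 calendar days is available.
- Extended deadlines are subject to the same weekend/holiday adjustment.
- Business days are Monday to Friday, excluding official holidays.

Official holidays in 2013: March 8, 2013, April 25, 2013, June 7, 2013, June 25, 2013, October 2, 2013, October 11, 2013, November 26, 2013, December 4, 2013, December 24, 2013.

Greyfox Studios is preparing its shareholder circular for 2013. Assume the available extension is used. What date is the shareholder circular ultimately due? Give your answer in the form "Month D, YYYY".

October 14, 2013

Start from the fixed due date, August 14, 2013.
August 14, 2013 is a Wednesday and not a listed holiday, so it stands.
The 60-calendar-day extension moves the deadline from August 14, 2013 to October 13, 2013.
Because October 13, 2013 is a Sunday, the deadline becomes October 14, 2013 (Monday).
Deadline: October 14, 2013.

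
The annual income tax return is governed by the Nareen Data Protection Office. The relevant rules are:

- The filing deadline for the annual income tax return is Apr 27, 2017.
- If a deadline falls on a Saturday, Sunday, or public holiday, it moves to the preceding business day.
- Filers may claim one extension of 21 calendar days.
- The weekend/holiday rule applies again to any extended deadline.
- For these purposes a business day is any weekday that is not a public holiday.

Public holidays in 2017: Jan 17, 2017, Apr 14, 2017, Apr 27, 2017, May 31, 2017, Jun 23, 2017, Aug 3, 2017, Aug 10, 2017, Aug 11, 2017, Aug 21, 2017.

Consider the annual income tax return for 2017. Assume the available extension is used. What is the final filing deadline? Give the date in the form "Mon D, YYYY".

May 17, 2017

Start from the fixed due date, Apr 27, 2017.
Apr 27, 2017 is a listed holiday; the preceding business day is Apr 26, 2017 (Wednesday).
The 21-calendar-day extension moves the deadline from Apr 26, 2017 to May 17, 2017.
May 17, 2017 (Wednesday) is already a business day.
Final deadline: May 17, 2017.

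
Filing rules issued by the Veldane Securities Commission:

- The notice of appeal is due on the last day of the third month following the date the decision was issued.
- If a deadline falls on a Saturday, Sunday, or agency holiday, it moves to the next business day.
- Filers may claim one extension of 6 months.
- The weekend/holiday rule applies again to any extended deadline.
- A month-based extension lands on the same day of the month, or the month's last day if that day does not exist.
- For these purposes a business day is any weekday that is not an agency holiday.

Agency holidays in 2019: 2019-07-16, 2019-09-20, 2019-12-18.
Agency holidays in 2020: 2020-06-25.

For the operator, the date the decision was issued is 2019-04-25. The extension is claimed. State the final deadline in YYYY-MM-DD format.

2020-01-31

3 months after 2019-04-25 falls in July 2019; the last day of that month is 2019-07-31.
2019-07-31 is a Wednesday and not a listed holiday, so it stands.
The 6 months extension carries 2019-07-31 to 2020-01-31.
Since 2020-01-31 is a Friday and not a holiday, the date is unchanged.
The final due date is 2020-01-31.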